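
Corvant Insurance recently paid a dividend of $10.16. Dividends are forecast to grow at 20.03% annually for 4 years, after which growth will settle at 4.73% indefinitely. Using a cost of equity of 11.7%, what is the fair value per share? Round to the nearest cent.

$252.36

Two-stage DDM. Project D₁…D_4 at 0.2003, terminal growth 0.0473, discount at r = 0.117.
D_1 = 12.1950
D_2 = 14.6377
D_3 = 17.5697
D_4 = 21.0889
Terminal value at t=4: TV = D_5/(r−g) = 22.0864/(0.117−0.0473) = 316.8774
P₀ = 12.1950/(1+0.117)^1 + 14.6377/(1+0.117)^2 + 17.5697/(1+0.117)^3 + 21.0889/(1+0.117)^4 + 316.8774/(1+0.117)^4 = 252.3567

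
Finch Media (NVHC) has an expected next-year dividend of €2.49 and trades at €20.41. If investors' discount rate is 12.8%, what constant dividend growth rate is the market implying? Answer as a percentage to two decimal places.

0.60%

From P₀ = D₁/(r − g), the implied growth is g = r − D₁/P₀.
g = 0.128 − 2.49/20.41 = 0.128 − 0.12200 = 0.00600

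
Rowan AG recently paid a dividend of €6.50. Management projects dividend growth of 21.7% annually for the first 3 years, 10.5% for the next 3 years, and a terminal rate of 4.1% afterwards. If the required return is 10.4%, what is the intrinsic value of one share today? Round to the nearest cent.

Three-stage DDM. Project D₁…D_6; terminal Gordon value at t=6 with g = 0.041; discount at r = 0.104.
D_1 = 7.9105
D_2 = 9.6271
D_3 = 11.7162
D_4 = 12.9464
D_5 = 14.3057
D_6 = 15.8078
TV_6 = 16.4559/(0.104−0.041) = 261.2054
P₀ = Σ Dₜ/(1+r)ᵗ + TV_6/(1+r)^6 = 194.2073

€194.21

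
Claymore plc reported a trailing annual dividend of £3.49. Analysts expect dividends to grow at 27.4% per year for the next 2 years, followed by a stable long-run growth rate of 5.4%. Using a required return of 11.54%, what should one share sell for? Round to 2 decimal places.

£86.70

Two-stage DDM. Project D₁…D_2 at 0.274, terminal growth 0.054, discount at r = 0.1154.
D_1 = 4.4463
D_2 = 5.6645
Terminal value at t=2: TV = D_3/(r−g) = 5.9704/(0.1154−0.054) = 97.2381
P₀ = 4.4463/(1+0.1154)^1 + 5.6645/(1+0.1154)^2 + 97.2381/(1+0.1154)^2 = 86.6976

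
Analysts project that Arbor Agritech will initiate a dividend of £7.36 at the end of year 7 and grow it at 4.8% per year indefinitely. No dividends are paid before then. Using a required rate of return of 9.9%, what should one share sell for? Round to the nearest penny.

£81.91

Deferred-dividend DDM. At t=6 the remaining stream is a growing perpetuity with first payment D_7 = 7.36.
V_6 = D_7/(r−g) = 7.36/(0.099−0.048) = 144.3137
P₀ = V_6/(1+r)^6 = 144.3137/(1+0.099)^6 = 81.9071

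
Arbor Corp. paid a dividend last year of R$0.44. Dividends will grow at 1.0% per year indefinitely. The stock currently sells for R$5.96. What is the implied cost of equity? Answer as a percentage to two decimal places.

8.46%

Rearranging the constant-growth DDM: r = D₁/P₀ + g.
D₁ = 0.44 × (1 + 0.01) = 0.4444.
r = 0.4444 / 5.96 + 0.01 = 0.07456 + 0.01 = 0.08456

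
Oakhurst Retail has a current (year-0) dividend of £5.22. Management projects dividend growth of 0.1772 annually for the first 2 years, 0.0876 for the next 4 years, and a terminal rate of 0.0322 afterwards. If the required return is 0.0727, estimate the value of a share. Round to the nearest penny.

Three-stage DDM. Project D₁…D_6; terminal Gordon value at t=6 with g = 0.0322; discount at r = 0.0727.
D_1 = 6.1450
D_2 = 7.2339
D_3 = 7.8676
D_4 = 8.5568
D_5 = 9.3063
D_6 = 10.1216
TV_6 = 10.4475/(0.0727−0.0322) = 257.9625
P₀ = Σ Dₜ/(1+r)ᵗ + TV_6/(1+r)^6 = 207.3585

£207.36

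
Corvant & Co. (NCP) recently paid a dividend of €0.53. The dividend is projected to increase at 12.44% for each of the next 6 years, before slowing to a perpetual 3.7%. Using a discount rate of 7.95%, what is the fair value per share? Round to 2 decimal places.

Two-stage DDM. Project D₁…D_6 at 0.1244, terminal growth 0.037, discount at r = 0.0795.
D_1 = 0.5959
D_2 = 0.6701
D_3 = 0.7534
D_4 = 0.8471
D_5 = 0.9525
D_6 = 1.0710
Terminal value at t=6: TV = D_7/(r−g) = 1.1107/(0.0795−0.037) = 26.1331
P₀ = 0.5959/(1+0.0795)^1 + 0.6701/(1+0.0795)^2 + 0.7534/(1+0.0795)^3 + 0.8471/(1+0.0795)^4 + 0.9525/(1+0.0795)^5 + 1.0710/(1+0.0795)^6 + 26.1331/(1+0.0795)^6 = 20.1905

€20.19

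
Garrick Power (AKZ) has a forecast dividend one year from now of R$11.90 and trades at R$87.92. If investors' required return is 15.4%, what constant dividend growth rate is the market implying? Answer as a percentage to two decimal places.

1.86%

From P₀ = D₁/(r − g), the implied growth is g = r − D₁/P₀.
g = 0.154 − 11.90/87.92 = 0.154 − 0.13535 = 0.01865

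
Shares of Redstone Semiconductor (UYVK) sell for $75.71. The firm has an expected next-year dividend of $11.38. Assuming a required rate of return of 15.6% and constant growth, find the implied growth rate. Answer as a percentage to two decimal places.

0.57%

From P₀ = D₁/(r − g), the implied growth is g = r − D₁/P₀.
g = 0.156 − 11.38/75.71 = 0.156 − 0.15031 = 0.00569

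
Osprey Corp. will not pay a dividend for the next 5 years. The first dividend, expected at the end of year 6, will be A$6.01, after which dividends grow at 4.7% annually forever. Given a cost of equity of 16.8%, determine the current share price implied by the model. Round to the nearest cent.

Deferred-dividend DDM. At t=5 the remaining stream is a growing perpetuity with first payment D_6 = 6.01.
V_5 = D_6/(r−g) = 6.01/(0.168−0.047) = 49.6694
P₀ = V_5/(1+r)^5 = 49.6694/(1+0.168)^5 = 22.8494

A$22.85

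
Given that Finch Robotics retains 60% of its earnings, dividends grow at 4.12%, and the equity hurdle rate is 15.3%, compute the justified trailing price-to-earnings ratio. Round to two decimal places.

Payout ratio b = 1 − 0.60 = 0.40.
Justified trailing P/E = b(1+g)/(r−g) = 0.40×(1+0.0412)/(0.153−0.0412) = 3.7252

3.73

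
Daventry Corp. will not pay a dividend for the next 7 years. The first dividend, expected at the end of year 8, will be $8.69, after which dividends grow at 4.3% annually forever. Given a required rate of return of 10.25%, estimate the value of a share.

Deferred-dividend DDM. At t=7 the remaining stream is a growing perpetuity with first payment D_8 = 8.69.
V_7 = D_8/(r−g) = 8.69/(0.1025−0.043) = 146.0504
P₀ = V_7/(1+r)^7 = 146.0504/(1+0.1025)^7 = 73.7654

$73.77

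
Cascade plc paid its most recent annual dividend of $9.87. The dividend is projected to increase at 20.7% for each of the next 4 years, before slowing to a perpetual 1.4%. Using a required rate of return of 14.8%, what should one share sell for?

$136.09

Two-stage DDM. Project D₁…D_4 at 0.207, terminal growth 0.014, discount at r = 0.148.
D_1 = 11.9131
D_2 = 14.3791
D_3 = 17.3556
D_4 = 20.9482
Terminal value at t=4: TV = D_5/(r−g) = 21.2415/(0.148−0.014) = 158.5183
P₀ = 11.9131/(1+0.148)^1 + 14.3791/(1+0.148)^2 + 17.3556/(1+0.148)^3 + 20.9482/(1+0.148)^4 + 158.5183/(1+0.148)^4 = 136.0866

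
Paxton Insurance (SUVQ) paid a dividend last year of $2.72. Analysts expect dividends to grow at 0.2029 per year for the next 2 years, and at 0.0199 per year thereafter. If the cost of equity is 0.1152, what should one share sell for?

Two-stage DDM. Project D₁…D_2 at 0.2029, terminal growth 0.0199, discount at r = 0.1152.
D_1 = 3.2719
D_2 = 3.9358
Terminal value at t=2: TV = D_3/(r−g) = 4.0141/(0.1152−0.0199) = 42.1204
P₀ = 3.2719/(1+0.1152)^1 + 3.9358/(1+0.1152)^2 + 42.1204/(1+0.1152)^2 = 39.9663

$39.97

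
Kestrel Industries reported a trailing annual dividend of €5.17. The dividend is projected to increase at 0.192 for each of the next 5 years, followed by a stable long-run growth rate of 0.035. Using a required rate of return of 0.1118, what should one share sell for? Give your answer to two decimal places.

Two-stage DDM. Project D₁…D_5 at 0.192, terminal growth 0.035, discount at r = 0.1118.
D_1 = 6.1626
D_2 = 7.3459
D_3 = 8.7563
D_4 = 10.4375
D_5 = 12.4415
Terminal value at t=5: TV = D_6/(r−g) = 12.8769/(0.1118−0.035) = 167.6683
P₀ = 6.1626/(1+0.1118)^1 + 7.3459/(1+0.1118)^2 + 8.7563/(1+0.1118)^3 + 10.4375/(1+0.1118)^4 + 12.4415/(1+0.1118)^5 + 167.6683/(1+0.1118)^5 = 130.7122

€130.71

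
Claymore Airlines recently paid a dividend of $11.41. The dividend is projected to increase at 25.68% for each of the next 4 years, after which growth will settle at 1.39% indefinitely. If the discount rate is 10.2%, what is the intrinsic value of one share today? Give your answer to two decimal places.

Two-stage DDM. Project D₁…D_4 at 0.2568, terminal growth 0.0139, discount at r = 0.102.
D_1 = 14.3401
D_2 = 18.0226
D_3 = 22.6508
D_4 = 28.4676
Terminal value at t=4: TV = D_5/(r−g) = 28.8633/(0.102−0.0139) = 327.6194
P₀ = 14.3401/(1+0.102)^1 + 18.0226/(1+0.102)^2 + 22.6508/(1+0.102)^3 + 28.4676/(1+0.102)^4 + 327.6194/(1+0.102)^4 = 286.2303

$286.23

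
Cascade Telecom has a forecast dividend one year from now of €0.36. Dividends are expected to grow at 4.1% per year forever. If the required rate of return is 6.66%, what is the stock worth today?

€14.06

Gordon growth model: P₀ = D₁/(r − g), with D₁ = 0.36 given directly.
P₀ = 0.3600 / (0.0666 − 0.041) = 0.3600 / 0.0256 = 14.0625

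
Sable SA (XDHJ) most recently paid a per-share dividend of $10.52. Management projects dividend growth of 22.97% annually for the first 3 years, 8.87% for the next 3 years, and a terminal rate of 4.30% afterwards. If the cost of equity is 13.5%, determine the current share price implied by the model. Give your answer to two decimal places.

$207.94

Three-stage DDM. Project D₁…D_6; terminal Gordon value at t=6 with g = 0.043; discount at r = 0.135.
D_1 = 12.9364
D_2 = 15.9079
D_3 = 19.5620
D_4 = 21.2971
D_5 = 23.1862
D_6 = 25.2428
TV_6 = 26.3283/(0.135−0.043) = 286.1768
P₀ = Σ Dₜ/(1+r)ᵗ + TV_6/(1+r)^6 = 207.9388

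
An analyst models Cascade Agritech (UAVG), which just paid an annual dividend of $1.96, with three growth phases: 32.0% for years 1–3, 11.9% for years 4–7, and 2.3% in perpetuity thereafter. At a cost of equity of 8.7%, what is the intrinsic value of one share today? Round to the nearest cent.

$86.89

Three-stage DDM. Project D₁…D_7; terminal Gordon value at t=7 with g = 0.023; discount at r = 0.087.
D_1 = 2.5872
D_2 = 3.4151
D_3 = 4.5079
D_4 = 5.0444
D_5 = 5.6447
D_6 = 6.3164
D_7 = 7.0680
TV_7 = 7.2306/(0.087−0.023) = 112.9780
P₀ = Σ Dₜ/(1+r)ᵗ + TV_7/(1+r)^7 = 86.8906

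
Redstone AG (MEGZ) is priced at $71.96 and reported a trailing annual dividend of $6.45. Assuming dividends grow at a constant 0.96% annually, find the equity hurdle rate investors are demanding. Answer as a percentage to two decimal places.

Rearranging the constant-growth DDM: r = D₁/P₀ + g.
D₁ = 6.45 × (1 + 0.0096) = 6.5119.
r = 6.5119 / 71.96 + 0.0096 = 0.09049 + 0.0096 = 0.10009

10.01%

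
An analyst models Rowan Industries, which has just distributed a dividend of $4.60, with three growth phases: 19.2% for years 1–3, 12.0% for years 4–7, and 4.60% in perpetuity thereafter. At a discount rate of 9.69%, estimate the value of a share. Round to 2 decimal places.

$173.07

Three-stage DDM. Project D₁…D_7; terminal Gordon value at t=7 with g = 0.046; discount at r = 0.0969.
D_1 = 5.4832
D_2 = 6.5360
D_3 = 7.7909
D_4 = 8.7258
D_5 = 9.7729
D_6 = 10.9456
D_7 = 12.2591
TV_7 = 12.8230/(0.0969−0.046) = 251.9258
P₀ = Σ Dₜ/(1+r)ᵗ + TV_7/(1+r)^7 = 173.0736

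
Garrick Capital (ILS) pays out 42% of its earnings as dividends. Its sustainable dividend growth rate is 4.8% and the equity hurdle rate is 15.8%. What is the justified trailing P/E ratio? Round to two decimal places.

Justified trailing P/E = b(1+g)/(r−g) = 0.42×(1+0.048)/(0.158−0.048) = 4.0015

4.00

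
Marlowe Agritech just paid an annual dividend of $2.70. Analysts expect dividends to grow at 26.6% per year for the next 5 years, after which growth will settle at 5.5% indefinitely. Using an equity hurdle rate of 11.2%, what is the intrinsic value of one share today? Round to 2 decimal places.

Two-stage DDM. Project D₁…D_5 at 0.266, terminal growth 0.055, discount at r = 0.112.
D_1 = 3.4182
D_2 = 4.3274
D_3 = 5.4785
D_4 = 6.9358
D_5 = 8.7808
Terminal value at t=5: TV = D_6/(r−g) = 9.2637/(0.112−0.055) = 162.5212
P₀ = 3.4182/(1+0.112)^1 + 4.3274/(1+0.112)^2 + 5.4785/(1+0.112)^3 + 6.9358/(1+0.112)^4 + 8.7808/(1+0.112)^5 + 162.5212/(1+0.112)^5 = 115.8423

$115.84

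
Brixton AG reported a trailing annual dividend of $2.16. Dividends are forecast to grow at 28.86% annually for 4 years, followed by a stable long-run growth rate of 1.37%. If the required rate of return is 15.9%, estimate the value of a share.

Two-stage DDM. Project D₁…D_4 at 0.2886, terminal growth 0.0137, discount at r = 0.159.
D_1 = 2.7834
D_2 = 3.5867
D_3 = 4.6218
D_4 = 5.9556
Terminal value at t=4: TV = D_5/(r−g) = 6.0372/(0.159−0.0137) = 41.5499
P₀ = 2.7834/(1+0.159)^1 + 3.5867/(1+0.159)^2 + 4.6218/(1+0.159)^3 + 5.9556/(1+0.159)^4 + 41.5499/(1+0.159)^4 = 34.3678

$34.37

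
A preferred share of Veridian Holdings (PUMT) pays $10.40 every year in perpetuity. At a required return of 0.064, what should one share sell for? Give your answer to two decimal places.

Zero-growth DDM (perpetuity): P₀ = D/r = 10.40 / 0.064 = 162.5000

$162.50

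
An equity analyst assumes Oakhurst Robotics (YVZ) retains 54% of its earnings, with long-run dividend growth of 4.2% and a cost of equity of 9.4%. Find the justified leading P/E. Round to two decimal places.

8.85

Payout ratio b = 1 − 0.54 = 0.46.
Justified leading P/E = b/(r−g) = 0.46/(0.094−0.042) = 8.8462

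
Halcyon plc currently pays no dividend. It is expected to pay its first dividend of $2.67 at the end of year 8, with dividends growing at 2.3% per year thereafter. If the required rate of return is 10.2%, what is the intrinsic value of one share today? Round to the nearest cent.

Deferred-dividend DDM. At t=7 the remaining stream is a growing perpetuity with first payment D_8 = 2.67.
V_7 = D_8/(r−g) = 2.67/(0.102−0.023) = 33.7975
P₀ = V_7/(1+r)^7 = 33.7975/(1+0.102)^7 = 17.1243

$17.12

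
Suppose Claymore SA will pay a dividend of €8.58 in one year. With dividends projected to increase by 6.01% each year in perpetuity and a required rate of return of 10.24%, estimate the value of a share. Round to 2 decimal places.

€202.84

Gordon growth model: P₀ = D₁/(r − g), with D₁ = 8.58 given directly.
P₀ = 8.5800 / (0.1024 − 0.0601) = 8.5800 / 0.0423 = 202.8369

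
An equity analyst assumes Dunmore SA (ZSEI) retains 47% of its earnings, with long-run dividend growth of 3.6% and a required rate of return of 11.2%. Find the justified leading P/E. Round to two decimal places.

Payout ratio b = 1 − 0.47 = 0.53.
Justified leading P/E = b/(r−g) = 0.53/(0.112−0.036) = 6.9737

6.97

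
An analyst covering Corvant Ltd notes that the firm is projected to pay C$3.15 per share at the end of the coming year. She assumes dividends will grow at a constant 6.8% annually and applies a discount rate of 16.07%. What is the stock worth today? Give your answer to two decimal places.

Gordon growth model: P₀ = D₁/(r − g), with D₁ = 3.15 given directly.
P₀ = 3.1500 / (0.1607 − 0.068) = 3.1500 / 0.0927 = 33.9806

C$33.98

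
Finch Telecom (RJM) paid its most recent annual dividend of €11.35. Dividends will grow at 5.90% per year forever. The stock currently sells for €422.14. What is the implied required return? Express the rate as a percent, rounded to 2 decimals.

8.75%

Rearranging the constant-growth DDM: r = D₁/P₀ + g.
D₁ = 11.35 × (1 + 0.059) = 12.0196.
r = 12.0196 / 422.14 + 0.059 = 0.02847 + 0.059 = 0.08747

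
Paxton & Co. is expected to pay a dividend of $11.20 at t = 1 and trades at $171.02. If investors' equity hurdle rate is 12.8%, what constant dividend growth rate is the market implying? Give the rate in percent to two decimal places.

6.25%

From P₀ = D₁/(r − g), the implied growth is g = r − D₁/P₀.
g = 0.128 − 11.20/171.02 = 0.128 − 0.06549 = 0.06251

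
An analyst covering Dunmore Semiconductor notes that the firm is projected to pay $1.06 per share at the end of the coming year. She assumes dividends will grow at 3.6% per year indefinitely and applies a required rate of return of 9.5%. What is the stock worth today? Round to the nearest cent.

$17.97

Gordon growth model: P₀ = D₁/(r − g), with D₁ = 1.06 given directly.
P₀ = 1.0600 / (0.095 − 0.036) = 1.0600 / 0.059 = 17.9661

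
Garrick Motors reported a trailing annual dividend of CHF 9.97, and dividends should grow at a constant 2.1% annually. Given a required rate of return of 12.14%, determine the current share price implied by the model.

Gordon growth model: P₀ = D₁/(r − g). D₁ = 9.97 × (1 + 0.021) = 10.1794.
P₀ = 10.1794 / (0.1214 − 0.021) = 10.1794 / 0.1004 = 101.3881

CHF 101.39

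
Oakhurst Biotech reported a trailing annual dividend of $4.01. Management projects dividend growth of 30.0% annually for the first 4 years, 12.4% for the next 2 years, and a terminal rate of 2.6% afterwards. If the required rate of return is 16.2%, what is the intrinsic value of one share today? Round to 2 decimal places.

$77.70

Three-stage DDM. Project D₁…D_6; terminal Gordon value at t=6 with g = 0.026; discount at r = 0.162.
D_1 = 5.2130
D_2 = 6.7769
D_3 = 8.8100
D_4 = 11.4530
D_5 = 12.8731
D_6 = 14.4694
TV_6 = 14.8456/(0.162−0.026) = 109.1588
P₀ = Σ Dₜ/(1+r)ᵗ + TV_6/(1+r)^6 = 77.6992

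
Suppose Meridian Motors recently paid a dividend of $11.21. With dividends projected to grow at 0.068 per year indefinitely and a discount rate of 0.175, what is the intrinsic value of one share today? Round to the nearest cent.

Gordon growth model: P₀ = D₁/(r − g). D₁ = 11.21 × (1 + 0.068) = 11.9723.
P₀ = 11.9723 / (0.175 − 0.068) = 11.9723 / 0.107 = 111.8905

$111.89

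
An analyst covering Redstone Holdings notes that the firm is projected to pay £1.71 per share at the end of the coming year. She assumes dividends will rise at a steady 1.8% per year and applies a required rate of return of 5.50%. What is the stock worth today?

Gordon growth model: P₀ = D₁/(r − g), with D₁ = 1.71 given directly.
P₀ = 1.7100 / (0.055 − 0.018) = 1.7100 / 0.037 = 46.2162

£46.22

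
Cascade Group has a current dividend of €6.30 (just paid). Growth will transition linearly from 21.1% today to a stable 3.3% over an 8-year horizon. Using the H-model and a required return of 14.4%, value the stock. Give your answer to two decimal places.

€99.04

H-model: P₀ = D₀[(1+g_L) + H(g_S−g_L)]/(r−g_L), with H = 8/2 = 4.
P₀ = 6.30 × [(1+0.033) + 4×(0.211−0.033)] / (0.144−0.033)
   = 6.30 × 1.7450 / 0.111 = 99.0405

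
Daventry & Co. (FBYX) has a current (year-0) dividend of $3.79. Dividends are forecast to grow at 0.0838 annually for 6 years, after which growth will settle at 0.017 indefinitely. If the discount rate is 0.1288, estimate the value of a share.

Two-stage DDM. Project D₁…D_6 at 0.0838, terminal growth 0.017, discount at r = 0.1288.
D_1 = 4.1076
D_2 = 4.4518
D_3 = 4.8249
D_4 = 5.2292
D_5 = 5.6674
D_6 = 6.1423
Terminal value at t=6: TV = D_7/(r−g) = 6.2468/(0.1288−0.017) = 55.8744
P₀ = 4.1076/(1+0.1288)^1 + 4.4518/(1+0.1288)^2 + 4.8249/(1+0.1288)^3 + 5.2292/(1+0.1288)^4 + 5.6674/(1+0.1288)^5 + 6.1423/(1+0.1288)^6 + 55.8744/(1+0.1288)^6 = 46.7789

$46.78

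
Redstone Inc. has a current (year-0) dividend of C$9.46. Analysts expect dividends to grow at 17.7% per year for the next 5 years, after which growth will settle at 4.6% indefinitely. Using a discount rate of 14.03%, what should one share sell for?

C$175.01

Two-stage DDM. Project D₁…D_5 at 0.177, terminal growth 0.046, discount at r = 0.1403.
D_1 = 11.1344
D_2 = 13.1052
D_3 = 15.4248
D_4 = 18.1550
D_5 = 21.3685
Terminal value at t=5: TV = D_6/(r−g) = 22.3514/(0.1403−0.046) = 237.0246
P₀ = 11.1344/(1+0.1403)^1 + 13.1052/(1+0.1403)^2 + 15.4248/(1+0.1403)^3 + 18.1550/(1+0.1403)^4 + 21.3685/(1+0.1403)^5 + 237.0246/(1+0.1403)^5 = 175.0091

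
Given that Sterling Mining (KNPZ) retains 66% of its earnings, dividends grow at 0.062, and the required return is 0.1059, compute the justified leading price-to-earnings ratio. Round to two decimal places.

Payout ratio b = 1 − 0.66 = 0.34.
Justified leading P/E = b/(r−g) = 0.34/(0.1059−0.062) = 7.7449

7.74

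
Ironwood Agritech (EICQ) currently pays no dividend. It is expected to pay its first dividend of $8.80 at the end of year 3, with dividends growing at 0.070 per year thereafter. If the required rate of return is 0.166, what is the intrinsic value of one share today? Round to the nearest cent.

$67.42

Deferred-dividend DDM. At t=2 the remaining stream is a growing perpetuity with first payment D_3 = 8.80.
V_2 = D_3/(r−g) = 8.80/(0.166−0.07) = 91.6667
P₀ = V_2/(1+r)^2 = 91.6667/(1+0.166)^2 = 67.4240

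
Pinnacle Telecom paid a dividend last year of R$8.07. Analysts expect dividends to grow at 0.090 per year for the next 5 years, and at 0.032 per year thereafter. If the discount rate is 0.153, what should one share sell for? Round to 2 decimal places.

R$86.17

Two-stage DDM. Project D₁…D_5 at 0.09, terminal growth 0.032, discount at r = 0.153.
D_1 = 8.7963
D_2 = 9.5880
D_3 = 10.4509
D_4 = 11.3915
D_5 = 12.4167
Terminal value at t=5: TV = D_6/(r−g) = 12.8140/(0.153−0.032) = 105.9011
P₀ = 8.7963/(1+0.153)^1 + 9.5880/(1+0.153)^2 + 10.4509/(1+0.153)^3 + 11.3915/(1+0.153)^4 + 12.4167/(1+0.153)^5 + 105.9011/(1+0.153)^5 = 86.1685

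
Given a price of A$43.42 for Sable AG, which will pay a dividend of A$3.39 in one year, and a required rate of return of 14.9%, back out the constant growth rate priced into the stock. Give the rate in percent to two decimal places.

From P₀ = D₁/(r − g), the implied growth is g = r − D₁/P₀.
g = 0.149 − 3.39/43.42 = 0.149 − 0.07807 = 0.07093

7.09%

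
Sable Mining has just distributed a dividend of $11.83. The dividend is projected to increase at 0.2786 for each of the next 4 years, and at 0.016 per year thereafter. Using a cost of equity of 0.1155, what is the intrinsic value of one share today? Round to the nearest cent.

$275.84

Two-stage DDM. Project D₁…D_4 at 0.2786, terminal growth 0.016, discount at r = 0.1155.
D_1 = 15.1258
D_2 = 19.3399
D_3 = 24.7280
D_4 = 31.6172
Terminal value at t=4: TV = D_5/(r−g) = 32.1231/(0.1155−0.016) = 322.8451
P₀ = 15.1258/(1+0.1155)^1 + 19.3399/(1+0.1155)^2 + 24.7280/(1+0.1155)^3 + 31.6172/(1+0.1155)^4 + 322.8451/(1+0.1155)^4 = 275.8410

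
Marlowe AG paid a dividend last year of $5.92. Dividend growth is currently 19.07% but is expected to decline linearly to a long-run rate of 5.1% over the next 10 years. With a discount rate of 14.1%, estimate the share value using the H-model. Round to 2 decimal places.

$115.08

H-model: P₀ = D₀[(1+g_L) + H(g_S−g_L)]/(r−g_L), with H = 10/2 = 5.
P₀ = 5.92 × [(1+0.051) + 5×(0.1907−0.051)] / (0.141−0.051)
   = 5.92 × 1.7495 / 0.09 = 115.0782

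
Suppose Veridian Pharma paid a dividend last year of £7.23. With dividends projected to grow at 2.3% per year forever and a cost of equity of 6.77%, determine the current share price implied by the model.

Gordon growth model: P₀ = D₁/(r − g). D₁ = 7.23 × (1 + 0.023) = 7.3963.
P₀ = 7.3963 / (0.0677 − 0.023) = 7.3963 / 0.0447 = 165.4651

£165.47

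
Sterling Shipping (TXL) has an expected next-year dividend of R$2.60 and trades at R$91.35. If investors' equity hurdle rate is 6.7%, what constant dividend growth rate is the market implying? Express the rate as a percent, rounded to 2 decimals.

3.85%

From P₀ = D₁/(r − g), the implied growth is g = r − D₁/P₀.
g = 0.067 − 2.60/91.35 = 0.067 − 0.02846 = 0.03854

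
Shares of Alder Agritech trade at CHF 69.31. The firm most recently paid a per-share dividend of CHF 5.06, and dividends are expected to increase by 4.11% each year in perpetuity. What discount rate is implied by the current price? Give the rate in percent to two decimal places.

11.71%

Rearranging the constant-growth DDM: r = D₁/P₀ + g.
D₁ = 5.06 × (1 + 0.0411) = 5.2680.
r = 5.2680 / 69.31 + 0.0411 = 0.07601 + 0.0411 = 0.11711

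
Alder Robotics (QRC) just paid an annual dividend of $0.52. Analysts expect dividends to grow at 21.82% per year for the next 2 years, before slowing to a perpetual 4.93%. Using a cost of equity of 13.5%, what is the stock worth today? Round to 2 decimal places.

Two-stage DDM. Project D₁…D_2 at 0.2182, terminal growth 0.0493, discount at r = 0.135.
D_1 = 0.6335
D_2 = 0.7717
Terminal value at t=2: TV = D_3/(r−g) = 0.8097/(0.135−0.0493) = 9.4484
P₀ = 0.6335/(1+0.135)^1 + 0.7717/(1+0.135)^2 + 9.4484/(1+0.135)^2 = 8.4916

$8.49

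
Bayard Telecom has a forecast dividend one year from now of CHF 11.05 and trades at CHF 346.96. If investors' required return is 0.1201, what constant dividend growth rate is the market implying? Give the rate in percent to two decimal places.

8.83%

From P₀ = D₁/(r − g), the implied growth is g = r − D₁/P₀.
g = 0.1201 − 11.05/346.96 = 0.1201 − 0.03185 = 0.08825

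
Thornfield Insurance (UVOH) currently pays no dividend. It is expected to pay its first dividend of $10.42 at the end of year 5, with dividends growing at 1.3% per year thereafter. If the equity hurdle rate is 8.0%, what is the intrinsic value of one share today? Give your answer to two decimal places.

Deferred-dividend DDM. At t=4 the remaining stream is a growing perpetuity with first payment D_5 = 10.42.
V_4 = D_5/(r−g) = 10.42/(0.08−0.013) = 155.5224
P₀ = V_4/(1+r)^4 = 155.5224/(1+0.08)^4 = 114.3136

$114.31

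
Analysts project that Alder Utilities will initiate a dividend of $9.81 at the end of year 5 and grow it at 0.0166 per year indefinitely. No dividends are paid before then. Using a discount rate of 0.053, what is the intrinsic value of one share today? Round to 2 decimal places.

Deferred-dividend DDM. At t=4 the remaining stream is a growing perpetuity with first payment D_5 = 9.81.
V_4 = D_5/(r−g) = 9.81/(0.053−0.0166) = 269.5055
P₀ = V_4/(1+r)^4 = 269.5055/(1+0.053)^4 = 219.2069

$219.21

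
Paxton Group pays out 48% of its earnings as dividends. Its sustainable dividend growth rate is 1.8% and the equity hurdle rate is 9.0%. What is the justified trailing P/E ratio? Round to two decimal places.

6.79

Justified trailing P/E = b(1+g)/(r−g) = 0.48×(1+0.018)/(0.09−0.018) = 6.7867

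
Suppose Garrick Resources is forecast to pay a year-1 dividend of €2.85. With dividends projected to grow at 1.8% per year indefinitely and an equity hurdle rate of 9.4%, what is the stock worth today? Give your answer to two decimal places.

Gordon growth model: P₀ = D₁/(r − g), with D₁ = 2.85 given directly.
P₀ = 2.8500 / (0.094 − 0.018) = 2.8500 / 0.076 = 37.5000

€37.50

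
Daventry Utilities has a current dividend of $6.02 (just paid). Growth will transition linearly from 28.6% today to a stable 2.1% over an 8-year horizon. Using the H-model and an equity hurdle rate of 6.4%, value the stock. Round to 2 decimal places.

$291.34

H-model: P₀ = D₀[(1+g_L) + H(g_S−g_L)]/(r−g_L), with H = 8/2 = 4.
P₀ = 6.02 × [(1+0.021) + 4×(0.286−0.021)] / (0.064−0.021)
   = 6.02 × 2.0810 / 0.043 = 291.3400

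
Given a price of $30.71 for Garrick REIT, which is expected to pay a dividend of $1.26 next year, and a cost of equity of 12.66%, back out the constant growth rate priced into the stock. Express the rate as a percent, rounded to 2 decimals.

8.56%

From P₀ = D₁/(r − g), the implied growth is g = r − D₁/P₀.
g = 0.1266 − 1.26/30.71 = 0.1266 − 0.04103 = 0.08557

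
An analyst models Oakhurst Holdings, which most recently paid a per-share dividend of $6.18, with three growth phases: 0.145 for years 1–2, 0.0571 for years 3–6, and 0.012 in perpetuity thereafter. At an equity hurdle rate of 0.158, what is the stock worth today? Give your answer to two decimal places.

Three-stage DDM. Project D₁…D_6; terminal Gordon value at t=6 with g = 0.012; discount at r = 0.158.
D_1 = 7.0761
D_2 = 8.1021
D_3 = 8.5648
D_4 = 9.0538
D_5 = 9.5708
D_6 = 10.1173
TV_6 = 10.2387/(0.158−0.012) = 70.1280
P₀ = Σ Dₜ/(1+r)ᵗ + TV_6/(1+r)^6 = 60.5783

$60.58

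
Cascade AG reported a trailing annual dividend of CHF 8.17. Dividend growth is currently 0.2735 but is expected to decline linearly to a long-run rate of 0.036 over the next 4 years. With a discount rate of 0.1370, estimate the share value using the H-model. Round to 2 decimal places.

CHF 122.23

H-model: P₀ = D₀[(1+g_L) + H(g_S−g_L)]/(r−g_L), with H = 4/2 = 2.
P₀ = 8.17 × [(1+0.036) + 2×(0.2735−0.036)] / (0.137−0.036)
   = 8.17 × 1.5110 / 0.101 = 122.2264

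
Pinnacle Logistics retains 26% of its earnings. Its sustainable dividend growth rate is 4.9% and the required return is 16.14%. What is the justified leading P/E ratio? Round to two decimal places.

Payout ratio b = 1 − 0.26 = 0.74.
Justified leading P/E = b/(r−g) = 0.74/(0.1614−0.049) = 6.5836

6.58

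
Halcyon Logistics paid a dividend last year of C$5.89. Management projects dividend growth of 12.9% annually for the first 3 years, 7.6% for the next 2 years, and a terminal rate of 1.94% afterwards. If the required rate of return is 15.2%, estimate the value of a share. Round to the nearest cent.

C$64.17

Three-stage DDM. Project D₁…D_5; terminal Gordon value at t=5 with g = 0.0194; discount at r = 0.152.
D_1 = 6.6498
D_2 = 7.5076
D_3 = 8.4761
D_4 = 9.1203
D_5 = 9.8134
TV_5 = 10.0038/(0.152−0.0194) = 75.4437
P₀ = Σ Dₜ/(1+r)ᵗ + TV_5/(1+r)^5 = 64.1734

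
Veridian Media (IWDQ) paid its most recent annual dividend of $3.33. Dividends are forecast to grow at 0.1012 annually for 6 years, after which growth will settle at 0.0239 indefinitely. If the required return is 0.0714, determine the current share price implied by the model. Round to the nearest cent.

Two-stage DDM. Project D₁…D_6 at 0.1012, terminal growth 0.0239, discount at r = 0.0714.
D_1 = 3.6670
D_2 = 4.0381
D_3 = 4.4468
D_4 = 4.8968
D_5 = 5.3923
D_6 = 5.9380
Terminal value at t=6: TV = D_7/(r−g) = 6.0799/(0.0714−0.0239) = 127.9986
P₀ = 3.6670/(1+0.0714)^1 + 4.0381/(1+0.0714)^2 + 4.4468/(1+0.0714)^3 + 4.8968/(1+0.0714)^4 + 5.3923/(1+0.0714)^5 + 5.9380/(1+0.0714)^6 + 127.9986/(1+0.0714)^6 = 106.6421

$106.64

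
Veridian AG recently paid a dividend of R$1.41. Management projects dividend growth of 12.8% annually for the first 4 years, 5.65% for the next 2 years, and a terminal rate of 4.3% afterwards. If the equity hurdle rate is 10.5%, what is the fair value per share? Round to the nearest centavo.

R$32.35

Three-stage DDM. Project D₁…D_6; terminal Gordon value at t=6 with g = 0.043; discount at r = 0.105.
D_1 = 1.5905
D_2 = 1.7941
D_3 = 2.0237
D_4 = 2.2827
D_5 = 2.4117
D_6 = 2.5480
TV_6 = 2.6575/(0.105−0.043) = 42.8635
P₀ = Σ Dₜ/(1+r)ᵗ + TV_6/(1+r)^6 = 32.3490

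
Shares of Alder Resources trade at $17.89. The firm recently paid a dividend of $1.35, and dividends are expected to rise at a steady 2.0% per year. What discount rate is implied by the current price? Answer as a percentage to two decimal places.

Rearranging the constant-growth DDM: r = D₁/P₀ + g.
D₁ = 1.35 × (1 + 0.02) = 1.3770.
r = 1.3770 / 17.89 + 0.02 = 0.07697 + 0.02 = 0.09697

9.70%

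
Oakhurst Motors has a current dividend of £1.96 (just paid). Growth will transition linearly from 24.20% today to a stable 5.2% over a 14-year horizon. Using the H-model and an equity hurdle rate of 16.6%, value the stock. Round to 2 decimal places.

£40.95

H-model: P₀ = D₀[(1+g_L) + H(g_S−g_L)]/(r−g_L), with H = 14/2 = 7.
P₀ = 1.96 × [(1+0.052) + 7×(0.242−0.052)] / (0.166−0.052)
   = 1.96 × 2.3820 / 0.114 = 40.9537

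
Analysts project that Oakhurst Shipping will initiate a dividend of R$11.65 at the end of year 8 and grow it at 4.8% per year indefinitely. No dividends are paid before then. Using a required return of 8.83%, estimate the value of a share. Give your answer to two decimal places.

R$159.87

Deferred-dividend DDM. At t=7 the remaining stream is a growing perpetuity with first payment D_8 = 11.65.
V_7 = D_8/(r−g) = 11.65/(0.0883−0.048) = 289.0819
P₀ = V_7/(1+r)^7 = 289.0819/(1+0.0883)^7 = 159.8750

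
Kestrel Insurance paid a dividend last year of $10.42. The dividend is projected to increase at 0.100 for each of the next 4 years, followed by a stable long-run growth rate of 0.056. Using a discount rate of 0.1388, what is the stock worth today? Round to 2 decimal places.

$153.94

Two-stage DDM. Project D₁…D_4 at 0.1, terminal growth 0.056, discount at r = 0.1388.
D_1 = 11.4620
D_2 = 12.6082
D_3 = 13.8690
D_4 = 15.2559
Terminal value at t=4: TV = D_5/(r−g) = 16.1103/(0.1388−0.056) = 194.5683
P₀ = 11.4620/(1+0.1388)^1 + 12.6082/(1+0.1388)^2 + 13.8690/(1+0.1388)^3 + 15.2559/(1+0.1388)^4 + 194.5683/(1+0.1388)^4 = 153.9351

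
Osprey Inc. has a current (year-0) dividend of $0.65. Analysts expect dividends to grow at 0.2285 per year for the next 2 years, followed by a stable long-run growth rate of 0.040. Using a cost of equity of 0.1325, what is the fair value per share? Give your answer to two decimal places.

Two-stage DDM. Project D₁…D_2 at 0.2285, terminal growth 0.04, discount at r = 0.1325.
D_1 = 0.7985
D_2 = 0.9810
Terminal value at t=2: TV = D_3/(r−g) = 1.0202/(0.1325−0.04) = 11.0295
P₀ = 0.7985/(1+0.1325)^1 + 0.9810/(1+0.1325)^2 + 11.0295/(1+0.1325)^2 = 10.0696

$10.07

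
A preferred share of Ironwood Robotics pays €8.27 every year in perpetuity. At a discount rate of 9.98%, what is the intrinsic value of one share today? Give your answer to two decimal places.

€82.87

Zero-growth DDM (perpetuity): P₀ = D/r = 8.27 / 0.0998 = 82.8657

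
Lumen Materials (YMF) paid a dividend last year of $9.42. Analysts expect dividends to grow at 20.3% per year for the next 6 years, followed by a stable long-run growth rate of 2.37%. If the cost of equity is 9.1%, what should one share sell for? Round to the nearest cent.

$338.23

Two-stage DDM. Project D₁…D_6 at 0.203, terminal growth 0.0237, discount at r = 0.091.
D_1 = 11.3323
D_2 = 13.6327
D_3 = 16.4001
D_4 = 19.7294
D_5 = 23.7344
D_6 = 28.5525
Terminal value at t=6: TV = D_7/(r−g) = 29.2292/(0.091−0.0237) = 434.3125
P₀ = 11.3323/(1+0.091)^1 + 13.6327/(1+0.091)^2 + 16.4001/(1+0.091)^3 + 19.7294/(1+0.091)^4 + 23.7344/(1+0.091)^5 + 28.5525/(1+0.091)^6 + 434.3125/(1+0.091)^6 = 338.2273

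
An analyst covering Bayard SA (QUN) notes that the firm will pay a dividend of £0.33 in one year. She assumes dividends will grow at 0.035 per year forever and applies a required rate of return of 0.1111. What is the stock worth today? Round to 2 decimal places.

£4.34

Gordon growth model: P₀ = D₁/(r − g), with D₁ = 0.33 given directly.
P₀ = 0.3300 / (0.1111 − 0.035) = 0.3300 / 0.0761 = 4.3364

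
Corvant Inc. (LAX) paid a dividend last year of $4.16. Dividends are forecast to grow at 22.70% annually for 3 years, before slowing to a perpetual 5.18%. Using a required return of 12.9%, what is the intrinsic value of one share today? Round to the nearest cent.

$87.53

Two-stage DDM. Project D₁…D_3 at 0.227, terminal growth 0.0518, discount at r = 0.129.
D_1 = 5.1043
D_2 = 6.2630
D_3 = 7.6847
Terminal value at t=3: TV = D_4/(r−g) = 8.0828/(0.129−0.0518) = 104.6991
P₀ = 5.1043/(1+0.129)^1 + 6.2630/(1+0.129)^2 + 7.6847/(1+0.129)^3 + 104.6991/(1+0.129)^3 = 87.5294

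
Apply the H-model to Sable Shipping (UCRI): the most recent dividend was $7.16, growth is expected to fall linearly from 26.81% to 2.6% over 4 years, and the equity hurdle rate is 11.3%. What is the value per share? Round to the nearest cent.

$124.29

H-model: P₀ = D₀[(1+g_L) + H(g_S−g_L)]/(r−g_L), with H = 4/2 = 2.
P₀ = 7.16 × [(1+0.026) + 2×(0.2681−0.026)] / (0.113−0.026)
   = 7.16 × 1.5102 / 0.087 = 124.2877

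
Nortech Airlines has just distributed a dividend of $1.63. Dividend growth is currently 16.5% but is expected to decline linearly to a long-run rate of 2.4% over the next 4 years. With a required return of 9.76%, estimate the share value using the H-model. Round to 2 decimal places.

H-model: P₀ = D₀[(1+g_L) + H(g_S−g_L)]/(r−g_L), with H = 4/2 = 2.
P₀ = 1.63 × [(1+0.024) + 2×(0.165−0.024)] / (0.0976−0.024)
   = 1.63 × 1.3060 / 0.0736 = 28.9236

$28.92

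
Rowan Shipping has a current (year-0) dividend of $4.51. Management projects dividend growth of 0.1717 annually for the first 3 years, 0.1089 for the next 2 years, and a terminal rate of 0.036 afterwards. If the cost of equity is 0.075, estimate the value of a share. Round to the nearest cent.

$193.42

Three-stage DDM. Project D₁…D_5; terminal Gordon value at t=5 with g = 0.036; discount at r = 0.075.
D_1 = 5.2844
D_2 = 6.1917
D_3 = 7.2548
D_4 = 8.0449
D_5 = 8.9209
TV_5 = 9.2421/(0.075−0.036) = 236.9768
P₀ = Σ Dₜ/(1+r)ᵗ + TV_5/(1+r)^5 = 193.4196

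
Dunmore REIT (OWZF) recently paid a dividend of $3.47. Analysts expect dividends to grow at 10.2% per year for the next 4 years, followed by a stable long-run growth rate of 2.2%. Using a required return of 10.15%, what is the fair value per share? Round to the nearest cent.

Two-stage DDM. Project D₁…D_4 at 0.102, terminal growth 0.022, discount at r = 0.1015.
D_1 = 3.8239
D_2 = 4.2140
D_3 = 4.6438
D_4 = 5.1175
Terminal value at t=4: TV = D_5/(r−g) = 5.2301/(0.1015−0.022) = 65.7869
P₀ = 3.8239/(1+0.1015)^1 + 4.2140/(1+0.1015)^2 + 4.6438/(1+0.1015)^3 + 5.1175/(1+0.1015)^4 + 65.7869/(1+0.1015)^4 = 58.5849

$58.58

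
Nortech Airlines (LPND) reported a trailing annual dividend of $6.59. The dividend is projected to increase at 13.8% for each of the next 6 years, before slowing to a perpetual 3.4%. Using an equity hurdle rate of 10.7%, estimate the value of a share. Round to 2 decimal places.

$153.77

Two-stage DDM. Project D₁…D_6 at 0.138, terminal growth 0.034, discount at r = 0.107.
D_1 = 7.4994
D_2 = 8.5343
D_3 = 9.7121
D_4 = 11.0523
D_5 = 12.5776
D_6 = 14.3133
Terminal value at t=6: TV = D_7/(r−g) = 14.7999/(0.107−0.034) = 202.7387
P₀ = 7.4994/(1+0.107)^1 + 8.5343/(1+0.107)^2 + 9.7121/(1+0.107)^3 + 11.0523/(1+0.107)^4 + 12.5776/(1+0.107)^5 + 14.3133/(1+0.107)^6 + 202.7387/(1+0.107)^6 = 153.7683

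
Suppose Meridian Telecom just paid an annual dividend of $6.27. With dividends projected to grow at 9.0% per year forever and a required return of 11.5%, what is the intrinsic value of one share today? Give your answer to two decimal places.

$273.37

Gordon growth model: P₀ = D₁/(r − g). D₁ = 6.27 × (1 + 0.09) = 6.8343.
P₀ = 6.8343 / (0.115 − 0.09) = 6.8343 / 0.025 = 273.3720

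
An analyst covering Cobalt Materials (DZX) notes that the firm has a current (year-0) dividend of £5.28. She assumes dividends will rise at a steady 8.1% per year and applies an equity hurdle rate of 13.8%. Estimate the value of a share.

Gordon growth model: P₀ = D₁/(r − g). D₁ = 5.28 × (1 + 0.081) = 5.7077.
P₀ = 5.7077 / (0.138 − 0.081) = 5.7077 / 0.057 = 100.1347

£100.13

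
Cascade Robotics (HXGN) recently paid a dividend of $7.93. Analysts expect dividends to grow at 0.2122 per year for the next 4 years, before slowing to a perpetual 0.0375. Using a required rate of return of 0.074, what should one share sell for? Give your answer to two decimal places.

Two-stage DDM. Project D₁…D_4 at 0.2122, terminal growth 0.0375, discount at r = 0.074.
D_1 = 9.6127
D_2 = 11.6526
D_3 = 14.1252
D_4 = 17.1226
Terminal value at t=4: TV = D_5/(r−g) = 17.7647/(0.074−0.0375) = 486.7047
P₀ = 9.6127/(1+0.074)^1 + 11.6526/(1+0.074)^2 + 14.1252/(1+0.074)^3 + 17.1226/(1+0.074)^4 + 486.7047/(1+0.074)^4 = 409.1278

$409.13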